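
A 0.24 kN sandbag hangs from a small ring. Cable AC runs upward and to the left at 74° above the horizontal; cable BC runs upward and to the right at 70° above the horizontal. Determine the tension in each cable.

T_AC = 0.1397 kN, T_BC = 0.1125 kN

ΣF_x = 0: −T_AC·cos74° + T_BC·cos70° = 0 → T_BC = 0.80591·T_AC.
ΣF_y = 0: T_AC·sin74° + T_BC·sin70° = 0.24.
Substitute: T_AC·(0.961262 + 0.80591·0.939693) = 0.24 → T_AC = 0.139651 ≈ 0.1397 kN.
Then T_BC = 0.80591 × 0.139651 = 0.1125 kN.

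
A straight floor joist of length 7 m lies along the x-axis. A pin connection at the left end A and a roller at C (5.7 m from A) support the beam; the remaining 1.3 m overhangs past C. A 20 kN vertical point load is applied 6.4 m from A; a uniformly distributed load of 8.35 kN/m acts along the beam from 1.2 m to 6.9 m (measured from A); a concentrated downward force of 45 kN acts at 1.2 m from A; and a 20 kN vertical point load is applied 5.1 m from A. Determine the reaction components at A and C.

A_x = 0, A_y = 48.95 kN, C_y = 83.64 kN

Resultant of the distributed load: 8.35 × 5.7 = 47.595 kN at 4.05 m from A.
Taking moments about A: C_y·5.7 − 20·6.4 − (8.35·5.7)·4.05 − 45·1.2 − 20·5.1 = 0 → C_y = 476.75975/5.7 = 83.6421 ≈ 83.64 kN.
ΣF_y = 0: A_y + 83.6421 − 20 − 8.35·5.7 − 45 − 20 = 0 → A_y = 48.95 kN.
ΣF_x = 0: no horizontal applied forces, so A_x = 0.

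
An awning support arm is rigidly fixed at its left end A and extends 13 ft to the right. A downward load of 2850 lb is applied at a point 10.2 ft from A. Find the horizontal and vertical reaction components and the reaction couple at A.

ΣF_x = 0: A_x = 0.
ΣF_y = 0: A_y − 2850 = 0 → A_y = 2850 lb.
ΣM about A: M_A − 2850·10.2 = 0 → M_A = 29070 lb·ft.

A_x = 0, A_y = 2850 lb, M_A = 29070 lb·ft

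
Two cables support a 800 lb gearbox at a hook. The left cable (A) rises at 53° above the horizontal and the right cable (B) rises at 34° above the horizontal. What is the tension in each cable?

T_A = 664.1 lb, T_B = 482.1 lb

ΣF_x = 0: −T_A·cos53° + T_B·cos34° = 0 → T_B = 0.72592·T_A.
ΣF_y = 0: T_A·sin53° + T_B·sin34° = 800.
Substitute: T_A·(0.798636 + 0.72592·0.559193) = 800 → T_A = 664.14 ≈ 664.1 lb.
Then T_B = 0.72592 × 664.14 = 482.1 lb.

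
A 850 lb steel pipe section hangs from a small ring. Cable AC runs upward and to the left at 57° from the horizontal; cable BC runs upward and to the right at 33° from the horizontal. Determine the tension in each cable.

T_AC = 712.9 lb, T_BC = 462.9 lb

ΣF_x = 0: −T_AC·cos57° + T_BC·cos33° = 0 → T_BC = 0.649408·T_AC.
ΣF_y = 0: T_AC·sin57° + T_BC·sin33° = 850.
Substitute: T_AC·(0.838671 + 0.649408·0.544639) = 850 → T_AC = 712.87 ≈ 712.9 lb.
Then T_BC = 0.649408 × 712.87 = 462.9 lb.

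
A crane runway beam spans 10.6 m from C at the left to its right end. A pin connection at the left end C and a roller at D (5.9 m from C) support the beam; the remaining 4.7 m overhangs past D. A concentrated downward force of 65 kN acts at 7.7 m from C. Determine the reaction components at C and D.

Moments about C: D_y·5.9 − 65·7.7 = 0 → D_y = 500.5/5.9 = 84.8305 ≈ 84.83 kN.
ΣF_y = 0: C_y + 84.8305 − 65 = 0 → C_y = -19.83 kN.
ΣF_x = 0: no horizontal applied forces, so C_x = 0.

C_x = 0, C_y = -19.83 kN, D_y = 84.83 kN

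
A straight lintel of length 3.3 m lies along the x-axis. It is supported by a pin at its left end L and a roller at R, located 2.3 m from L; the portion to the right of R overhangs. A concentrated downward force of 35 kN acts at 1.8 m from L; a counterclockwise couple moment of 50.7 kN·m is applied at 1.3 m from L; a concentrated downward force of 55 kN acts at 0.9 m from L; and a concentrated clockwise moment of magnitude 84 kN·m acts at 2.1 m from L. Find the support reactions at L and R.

L_x = 0, L_y = 26.61 kN, R_y = 63.39 kN

Taking moments about L: R_y·2.3 − 35·1.8 + 50.7 − 55·0.9 − 84 = 0 → R_y = 145.8/2.3 = 63.3913 ≈ 63.39 kN.
ΣF_y = 0: L_y + 63.3913 − 35 − 55 = 0 → L_y = 26.61 kN.
ΣF_x = 0: no horizontal applied forces, so L_x = 0.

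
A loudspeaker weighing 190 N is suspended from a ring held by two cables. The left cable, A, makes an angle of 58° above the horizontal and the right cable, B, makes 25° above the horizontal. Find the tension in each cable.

T_A = 173.5 N, T_B = 101.4 N

ΣF_x = 0: −T_A·cos58° + T_B·cos25° = 0 → T_B = 0.584701·T_A.
ΣF_y = 0: T_A·sin58° + T_B·sin25° = 190.
Substitute: T_A·(0.848048 + 0.584701·0.422618) = 190 → T_A = 173.492 ≈ 173.5 N.
Then T_B = 0.584701 × 173.492 = 101.4 N.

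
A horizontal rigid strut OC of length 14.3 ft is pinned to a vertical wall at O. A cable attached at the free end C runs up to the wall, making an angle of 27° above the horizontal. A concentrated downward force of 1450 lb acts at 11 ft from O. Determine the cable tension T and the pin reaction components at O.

ΣM about O: T·sin27°·14.3 − 1450·11 = 0 → T = 15950/(14.3·0.45399) = 2456.85 ≈ 2457 lb.
ΣF_x = 0: O_x − T·cos27° = 0 → O_x = 2456.85 × 0.891007 = 2189 lb.
ΣF_y = 0: O_y + T·sin27° − 1450 = 0 → O_y = 1450 − 2456.85 × 0.45399 = 334.6 lb.

T = 2457 lb, O_x = 2189 lb, O_y = 334.6 lb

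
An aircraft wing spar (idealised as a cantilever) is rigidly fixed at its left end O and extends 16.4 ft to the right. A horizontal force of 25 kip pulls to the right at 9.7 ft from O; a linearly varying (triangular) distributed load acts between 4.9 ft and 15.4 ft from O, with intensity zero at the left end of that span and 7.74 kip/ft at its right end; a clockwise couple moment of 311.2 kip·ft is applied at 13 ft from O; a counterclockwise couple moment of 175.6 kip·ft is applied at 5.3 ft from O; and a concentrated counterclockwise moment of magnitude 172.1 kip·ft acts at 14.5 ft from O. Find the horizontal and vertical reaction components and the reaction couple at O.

Resultant of the triangular load: ½ × 7.74 × 10.5 = 40.635 kip, acting at 11.9 ft from O (one-third of the span from the peak).
ΣF_x = 0: O_x + 25 = 0 → O_x = -25.00 kip.
ΣF_y = 0: O_y − ½·7.74·10.5 = 0 → O_y = 40.63 kip.
ΣM about O: M_O − (½·7.74·10.5)·11.9 − 311.2 + 175.6 + 172.1 = 0 → M_O = 447.1 kip·ft.

O_x = -25.00 kip, O_y = 40.63 kip, M_O = 447.1 kip·ft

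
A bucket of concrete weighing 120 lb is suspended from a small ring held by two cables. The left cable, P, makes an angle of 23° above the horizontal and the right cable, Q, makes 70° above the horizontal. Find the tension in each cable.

ΣF_x = 0: −T_P·cos23° + T_Q·cos70° = 0 → T_Q = 2.69138·T_P.
ΣF_y = 0: T_P·sin23° + T_Q·sin70° = 120.
Substitute: T_P·(0.390731 + 2.69138·0.939693) = 120 → T_P = 41.0987 ≈ 41.10 lb.
Then T_Q = 2.69138 × 41.0987 = 110.6 lb.

T_P = 41.10 lb, T_Q = 110.6 lb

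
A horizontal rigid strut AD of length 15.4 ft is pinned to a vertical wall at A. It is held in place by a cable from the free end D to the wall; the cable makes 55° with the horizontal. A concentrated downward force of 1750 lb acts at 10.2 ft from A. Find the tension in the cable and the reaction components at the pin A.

ΣM about A: T·sin55°·15.4 − 1750·10.2 = 0 → T = 17850/(15.4·0.819152) = 1414.99 ≈ 1415 lb.
ΣF_x = 0: A_x − T·cos55° = 0 → A_x = 1414.99 × 0.573576 = 811.6 lb.
ΣF_y = 0: A_y + T·sin55° − 1750 = 0 → A_y = 1750 − 1414.99 × 0.819152 = 590.9 lb.

T = 1415 lb, A_x = 811.6 lb, A_y = 590.9 lb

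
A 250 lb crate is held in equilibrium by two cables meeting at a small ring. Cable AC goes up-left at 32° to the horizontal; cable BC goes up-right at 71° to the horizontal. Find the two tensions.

T_AC = 83.53 lb, T_BC = 217.6 lb

ΣF_x = 0: −T_AC·cos32° + T_BC·cos71° = 0 → T_BC = 2.60483·T_AC.
ΣF_y = 0: T_AC·sin32° + T_BC·sin71° = 250.
Substitute: T_AC·(0.529919 + 2.60483·0.945519) = 250 → T_AC = 83.5328 ≈ 83.53 lb.
Then T_BC = 2.60483 × 83.5328 = 217.6 lb.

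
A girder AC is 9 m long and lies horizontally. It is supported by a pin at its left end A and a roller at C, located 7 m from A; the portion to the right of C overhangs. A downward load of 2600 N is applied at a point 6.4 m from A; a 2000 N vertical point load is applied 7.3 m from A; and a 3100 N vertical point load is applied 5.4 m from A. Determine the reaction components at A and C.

A_x = 0, A_y = 845.7 N, C_y = 6854 N

ΣM about A: C_y·7 − 2600·6.4 − 2000·7.3 − 3100·5.4 = 0 → C_y = 47980/7 = 6854.29 ≈ 6854 N.
ΣF_y = 0: A_y + 6854.29 − 2600 − 2000 − 3100 = 0 → A_y = 845.7 N.
ΣF_x = 0: no horizontal applied forces, so A_x = 0.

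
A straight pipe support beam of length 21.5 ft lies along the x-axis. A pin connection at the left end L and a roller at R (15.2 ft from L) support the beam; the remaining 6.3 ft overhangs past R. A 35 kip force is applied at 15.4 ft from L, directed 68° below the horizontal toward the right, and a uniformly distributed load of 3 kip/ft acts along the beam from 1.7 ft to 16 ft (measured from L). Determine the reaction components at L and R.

Resultant of the distributed load: 3 × 14.3 = 42.9 kip at 8.85 ft from L.
Moments about L: R_y·15.2 − 35·sin68°·15.4 − (3·14.3)·8.85 = 0 → R_y = 879.417/15.2 = 57.8564 ≈ 57.86 kip.
ΣF_y = 0: L_y + 57.8564 − 35·sin68° − 3·14.3 = 0 → L_y = 17.50 kip.
ΣF_x = 0: L_x + 35·cos68° = 0 → L_x = -13.11 kip.

L_x = -13.11 kip, L_y = 17.50 kip, R_y = 57.86 kip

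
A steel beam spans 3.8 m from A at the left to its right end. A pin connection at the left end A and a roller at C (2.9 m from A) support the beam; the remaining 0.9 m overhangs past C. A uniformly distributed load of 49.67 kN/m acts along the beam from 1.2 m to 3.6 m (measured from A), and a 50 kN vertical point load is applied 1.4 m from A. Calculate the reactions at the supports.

A_x = 0, A_y = 46.42 kN, C_y = 122.8 kN

Resultant of the distributed load: 49.67 × 2.4 = 119.208 kN at 2.4 m from A.
ΣM about A: C_y·2.9 − (49.67·2.4)·2.4 − 50·1.4 = 0 → C_y = 356.0992/2.9 = 122.793 ≈ 122.8 kN.
ΣF_y = 0: A_y + 122.793 − 49.67·2.4 − 50 = 0 → A_y = 46.42 kN.
ΣF_x = 0: no horizontal applied forces, so A_x = 0.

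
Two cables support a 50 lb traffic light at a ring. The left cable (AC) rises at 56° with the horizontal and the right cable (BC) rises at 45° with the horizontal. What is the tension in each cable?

ΣF_x = 0: −T_AC·cos56° + T_BC·cos45° = 0 → T_BC = 0.790818·T_AC.
ΣF_y = 0: T_AC·sin56° + T_BC·sin45° = 50.
Substitute: T_AC·(0.829038 + 0.790818·0.707107) = 50 → T_AC = 36.0171 ≈ 36.02 lb.
Then T_BC = 0.790818 × 36.0171 = 28.48 lb.

T_AC = 36.02 lb, T_BC = 28.48 lb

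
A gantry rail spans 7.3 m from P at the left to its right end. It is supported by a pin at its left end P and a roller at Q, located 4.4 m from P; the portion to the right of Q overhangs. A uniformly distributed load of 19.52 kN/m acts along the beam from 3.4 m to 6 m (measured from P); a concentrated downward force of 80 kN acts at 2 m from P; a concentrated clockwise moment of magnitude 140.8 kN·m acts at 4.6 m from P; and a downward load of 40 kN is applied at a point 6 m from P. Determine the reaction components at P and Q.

P_x = 0, P_y = -6.369 kN, Q_y = 177.1 kN

Resultant of the distributed load: 19.52 × 2.6 = 50.752 kN at 4.7 m from P.
ΣM about P: Q_y·4.4 − (19.52·2.6)·4.7 − 80·2 − 140.8 − 40·6 = 0 → Q_y = 779.3344/4.4 = 177.121 ≈ 177.1 kN.
ΣF_y = 0: P_y + 177.121 − 19.52·2.6 − 80 − 40 = 0 → P_y = -6.369 kN.
ΣF_x = 0: no horizontal applied forces, so P_x = 0.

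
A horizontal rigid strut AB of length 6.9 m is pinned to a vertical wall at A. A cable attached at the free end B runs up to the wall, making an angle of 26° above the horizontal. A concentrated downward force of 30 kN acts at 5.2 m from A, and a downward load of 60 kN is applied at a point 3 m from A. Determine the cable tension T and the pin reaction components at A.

T = 111.1 kN, A_x = 99.84 kN, A_y = 41.30 kN

ΣM about A: T·sin26°·6.9 − 30·5.2 − 60·3 = 0 → T = 336/(6.9·0.438371) = 111.083 ≈ 111.1 kN.
ΣF_x = 0: A_x − T·cos26° = 0 → A_x = 111.083 × 0.898794 = 99.84 kN.
ΣF_y = 0: A_y + T·sin26° − 30 − 60 = 0 → A_y = 90 − 111.083 × 0.438371 = 41.30 kN.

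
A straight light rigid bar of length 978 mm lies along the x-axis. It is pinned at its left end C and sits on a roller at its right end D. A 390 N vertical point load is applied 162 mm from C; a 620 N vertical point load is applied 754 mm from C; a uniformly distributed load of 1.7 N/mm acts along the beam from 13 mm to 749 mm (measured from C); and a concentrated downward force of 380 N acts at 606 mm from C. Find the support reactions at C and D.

Resultant of the distributed load: 1.7 × 736 = 1251.2 N at 381 mm from C.
Moments about C: D_y·978 − 390·162 − 620·754 − (1.7·736)·381 − 380·606 = 0 → D_y = 1237647.2/978 = 1265.49 ≈ 1265 N.
ΣF_y = 0: C_y + 1265.49 − 390 − 620 − 1.7·736 − 380 = 0 → C_y = 1376 N.
ΣF_x = 0: no horizontal applied forces, so C_x = 0.

C_x = 0, C_y = 1376 N, D_y = 1265 N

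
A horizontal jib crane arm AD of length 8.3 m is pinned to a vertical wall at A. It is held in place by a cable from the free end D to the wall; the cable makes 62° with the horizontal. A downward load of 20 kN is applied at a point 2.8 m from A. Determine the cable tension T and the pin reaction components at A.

ΣM about A: T·sin62°·8.3 − 20·2.8 = 0 → T = 56/(8.3·0.882948) = 7.64143 ≈ 7.641 kN.
ΣF_x = 0: A_x − T·cos62° = 0 → A_x = 7.64143 × 0.469472 = 3.587 kN.
ΣF_y = 0: A_y + T·sin62° − 20 = 0 → A_y = 20 − 7.64143 × 0.882948 = 13.25 kN.

T = 7.641 kN, A_x = 3.587 kN, A_y = 13.25 kN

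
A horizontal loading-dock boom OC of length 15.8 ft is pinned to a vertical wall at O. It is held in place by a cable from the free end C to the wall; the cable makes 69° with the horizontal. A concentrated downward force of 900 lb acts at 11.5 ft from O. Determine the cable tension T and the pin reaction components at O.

ΣM about O: T·sin69°·15.8 − 900·11.5 = 0 → T = 10350/(15.8·0.93358) = 701.668 ≈ 701.7 lb.
ΣF_x = 0: O_x − T·cos69° = 0 → O_x = 701.668 × 0.358368 = 251.5 lb.
ΣF_y = 0: O_y + T·sin69° − 900 = 0 → O_y = 900 − 701.668 × 0.93358 = 244.9 lb.

T = 701.7 lb, O_x = 251.5 lb, O_y = 244.9 lb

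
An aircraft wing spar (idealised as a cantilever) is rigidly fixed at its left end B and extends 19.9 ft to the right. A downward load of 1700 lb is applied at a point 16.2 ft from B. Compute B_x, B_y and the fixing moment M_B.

ΣF_x = 0: B_x = 0.
ΣF_y = 0: B_y − 1700 = 0 → B_y = 1700 lb.
ΣM about B: M_B − 1700·16.2 = 0 → M_B = 27540 lb·ft.

B_x = 0, B_y = 1700 lb, M_B = 27540 lb·ft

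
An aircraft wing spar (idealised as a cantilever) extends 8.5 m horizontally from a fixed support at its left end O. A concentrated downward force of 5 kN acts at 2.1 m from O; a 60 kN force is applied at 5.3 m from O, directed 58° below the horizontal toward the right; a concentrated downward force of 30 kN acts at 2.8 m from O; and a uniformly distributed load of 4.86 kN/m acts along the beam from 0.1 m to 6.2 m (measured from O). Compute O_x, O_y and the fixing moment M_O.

O_x = -31.80 kN, O_y = 115.5 kN, M_O = 457.6 kN·m

Resultant of the distributed load: 4.86 × 6.1 = 29.646 kN at 3.15 m from O.
ΣF_x = 0: O_x + 60·cos58° = 0 → O_x = -31.80 kN.
ΣF_y = 0: O_y − 5 − 60·sin58° − 30 − 4.86·6.1 = 0 → O_y = 115.5 kN.
ΣM about O: M_O − 5·2.1 − 60·sin58°·5.3 − 30·2.8 − (4.86·6.1)·3.15 = 0 → M_O = 457.6 kN·m.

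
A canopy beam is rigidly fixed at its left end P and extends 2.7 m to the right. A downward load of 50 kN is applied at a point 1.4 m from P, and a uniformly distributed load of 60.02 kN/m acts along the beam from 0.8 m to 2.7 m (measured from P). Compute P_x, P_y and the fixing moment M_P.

Resultant of the distributed load: 60.02 × 1.9 = 114.038 kN at 1.75 m from P.
ΣF_x = 0: P_x = 0.
ΣF_y = 0: P_y − 50 − 60.02·1.9 = 0 → P_y = 164.0 kN.
ΣM about P: M_P − 50·1.4 − (60.02·1.9)·1.75 = 0 → M_P = 269.6 kN·m.

P_x = 0, P_y = 164.0 kN, M_P = 269.6 kN·m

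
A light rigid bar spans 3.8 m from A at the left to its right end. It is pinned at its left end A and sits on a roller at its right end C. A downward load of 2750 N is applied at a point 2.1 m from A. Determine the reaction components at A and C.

A_x = 0, A_y = 1230 N, C_y = 1520 N

Taking moments about A: C_y·3.8 − 2750·2.1 = 0 → C_y = 5775/3.8 = 1519.74 ≈ 1520 N.
ΣF_y = 0: A_y + 1519.74 − 2750 = 0 → A_y = 1230 N.
ΣF_x = 0: no horizontal applied forces, so A_x = 0.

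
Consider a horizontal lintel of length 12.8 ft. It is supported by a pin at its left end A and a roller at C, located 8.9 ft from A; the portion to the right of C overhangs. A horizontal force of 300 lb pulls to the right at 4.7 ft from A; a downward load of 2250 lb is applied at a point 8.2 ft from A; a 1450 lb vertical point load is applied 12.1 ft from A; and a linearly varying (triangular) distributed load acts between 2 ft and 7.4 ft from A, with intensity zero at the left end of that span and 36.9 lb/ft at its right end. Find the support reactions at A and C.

Resultant of the triangular load: ½ × 36.9 × 5.4 = 99.63 lb, acting at 5.6 ft from A (one-third of the span from the peak).
Moments about A: C_y·8.9 − 2250·8.2 − 1450·12.1 − (½·36.9·5.4)·5.6 = 0 → C_y = 36552.928/8.9 = 4107.07 ≈ 4107 lb.
ΣF_y = 0: A_y + 4107.07 − 2250 − 1450 − ½·36.9·5.4 = 0 → A_y = -307.4 lb.
ΣF_x = 0: A_x + 300 = 0 → A_x = -300.0 lb.

A_x = -300.0 lb, A_y = -307.4 lb, C_y = 4107 lb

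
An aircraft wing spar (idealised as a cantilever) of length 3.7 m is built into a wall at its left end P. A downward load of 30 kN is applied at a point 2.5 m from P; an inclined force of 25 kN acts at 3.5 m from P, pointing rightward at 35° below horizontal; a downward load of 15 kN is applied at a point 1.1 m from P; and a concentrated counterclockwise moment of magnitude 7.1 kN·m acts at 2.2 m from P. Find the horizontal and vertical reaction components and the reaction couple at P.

P_x = -20.48 kN, P_y = 59.34 kN, M_P = 134.6 kN·m

ΣF_x = 0: P_x + 25·cos35° = 0 → P_x = -20.48 kN.
ΣF_y = 0: P_y − 30 − 25·sin35° − 15 = 0 → P_y = 59.34 kN.
ΣM about P: M_P − 30·2.5 − 25·sin35°·3.5 − 15·1.1 + 7.1 = 0 → M_P = 134.6 kN·m.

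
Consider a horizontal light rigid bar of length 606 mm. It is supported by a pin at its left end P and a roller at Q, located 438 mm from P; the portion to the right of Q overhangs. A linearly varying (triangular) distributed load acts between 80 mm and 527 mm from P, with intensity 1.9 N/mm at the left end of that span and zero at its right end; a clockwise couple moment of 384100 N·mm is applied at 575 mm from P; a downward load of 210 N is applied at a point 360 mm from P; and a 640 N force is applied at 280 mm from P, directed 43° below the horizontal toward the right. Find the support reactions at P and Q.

Resultant of the triangular load: ½ × 1.9 × 447 = 424.65 N, acting at 229 mm from P (one-third of the span from the peak).
Moments about P: Q_y·438 − (½·1.9·447)·229 − 384100 − 210·360 − 640·sin43°·280 = 0 → Q_y = 679159/438 = 1550.59 ≈ 1551 N.
ΣF_y = 0: P_y + 1550.59 − ½·1.9·447 − 210 − 640·sin43° = 0 → P_y = -479.5 N.
ΣF_x = 0: P_x + 640·cos43° = 0 → P_x = -468.1 N.

P_x = -468.1 N, P_y = -479.5 N, Q_y = 1551 N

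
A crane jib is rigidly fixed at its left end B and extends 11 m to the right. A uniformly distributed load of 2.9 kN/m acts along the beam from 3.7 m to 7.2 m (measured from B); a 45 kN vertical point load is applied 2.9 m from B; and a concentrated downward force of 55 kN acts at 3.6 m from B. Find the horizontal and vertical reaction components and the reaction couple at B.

Resultant of the distributed load: 2.9 × 3.5 = 10.15 kN at 5.45 m from B.
ΣF_x = 0: B_x = 0.
ΣF_y = 0: B_y − 2.9·3.5 − 45 − 55 = 0 → B_y = 110.2 kN.
ΣM about B: M_B − (2.9·3.5)·5.45 − 45·2.9 − 55·3.6 = 0 → M_B = 383.8 kN·m.

B_x = 0, B_y = 110.2 kN, M_B = 383.8 kN·m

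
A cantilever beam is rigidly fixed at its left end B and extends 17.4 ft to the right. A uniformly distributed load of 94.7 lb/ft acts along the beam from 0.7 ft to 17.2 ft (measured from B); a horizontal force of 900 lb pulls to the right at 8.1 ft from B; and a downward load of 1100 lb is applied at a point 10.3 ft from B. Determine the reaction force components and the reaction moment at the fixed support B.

Resultant of the distributed load: 94.7 × 16.5 = 1562.55 lb at 8.95 ft from B.
ΣF_x = 0: B_x + 900 = 0 → B_x = -900.0 lb.
ΣF_y = 0: B_y − 94.7·16.5 − 1100 = 0 → B_y = 2663 lb.
ΣM about B: M_B − (94.7·16.5)·8.95 − 1100·10.3 = 0 → M_B = 25310 lb·ft.

B_x = -900.0 lb, B_y = 2663 lb, M_B = 25310 lb·ft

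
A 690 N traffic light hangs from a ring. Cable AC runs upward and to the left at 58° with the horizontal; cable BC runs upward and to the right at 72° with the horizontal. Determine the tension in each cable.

ΣF_x = 0: −T_AC·cos58° + T_BC·cos72° = 0 → T_BC = 1.71485·T_AC.
ΣF_y = 0: T_AC·sin58° + T_BC·sin72° = 690.
Substitute: T_AC·(0.848048 + 1.71485·0.951057) = 690 → T_AC = 278.342 ≈ 278.3 N.
Then T_BC = 1.71485 × 278.342 = 477.3 N.

T_AC = 278.3 N, T_BC = 477.3 N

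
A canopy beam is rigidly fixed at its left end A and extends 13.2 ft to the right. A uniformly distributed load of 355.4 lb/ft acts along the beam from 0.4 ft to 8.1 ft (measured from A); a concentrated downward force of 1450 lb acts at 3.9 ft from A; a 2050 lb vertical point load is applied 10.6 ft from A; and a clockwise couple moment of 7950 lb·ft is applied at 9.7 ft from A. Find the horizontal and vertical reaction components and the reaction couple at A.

A_x = 0, A_y = 6237 lb, M_A = 46970 lb·ft

Resultant of the distributed load: 355.4 × 7.7 = 2736.58 lb at 4.25 ft from A.
ΣF_x = 0: A_x = 0.
ΣF_y = 0: A_y − 355.4·7.7 − 1450 − 2050 = 0 → A_y = 6237 lb.
ΣM about A: M_A − (355.4·7.7)·4.25 − 1450·3.9 − 2050·10.6 − 7950 = 0 → M_A = 46970 lb·ft.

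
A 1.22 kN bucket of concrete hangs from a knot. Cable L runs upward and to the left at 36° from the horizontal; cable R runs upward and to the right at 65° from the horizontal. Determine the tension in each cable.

T_L = 0.5252 kN, T_R = 1.005 kN

ΣF_x = 0: −T_L·cos36° + T_R·cos65° = 0 → T_R = 1.9143·T_L.
ΣF_y = 0: T_L·sin36° + T_R·sin65° = 1.22.
Substitute: T_L·(0.587785 + 1.9143·0.906308) = 1.22 → T_L = 0.525244 ≈ 0.5252 kN.
Then T_R = 1.9143 × 0.525244 = 1.005 kN.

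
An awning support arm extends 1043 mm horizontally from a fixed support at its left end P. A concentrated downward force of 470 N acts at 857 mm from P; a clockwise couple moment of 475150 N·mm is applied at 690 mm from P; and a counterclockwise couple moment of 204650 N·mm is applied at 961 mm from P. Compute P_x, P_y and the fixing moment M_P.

ΣF_x = 0: P_x = 0.
ΣF_y = 0: P_y − 470 = 0 → P_y = 470.0 N.
ΣM about P: M_P − 470·857 − 475150 + 204650 = 0 → M_P = 673300 N·mm.

P_x = 0, P_y = 470.0 N, M_P = 673300 N·mm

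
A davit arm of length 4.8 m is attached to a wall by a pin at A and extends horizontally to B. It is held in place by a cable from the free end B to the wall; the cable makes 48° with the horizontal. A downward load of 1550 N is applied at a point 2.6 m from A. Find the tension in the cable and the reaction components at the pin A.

T = 1130 N, A_x = 756.0 N, A_y = 710.4 N

ΣM about A: T·sin48°·4.8 − 1550·2.6 = 0 → T = 4030/(4.8·0.743145) = 1129.77 ≈ 1130 N.
ΣF_x = 0: A_x − T·cos48° = 0 → A_x = 1129.77 × 0.669131 = 756.0 N.
ΣF_y = 0: A_y + T·sin48° − 1550 = 0 → A_y = 1550 − 1129.77 × 0.743145 = 710.4 N.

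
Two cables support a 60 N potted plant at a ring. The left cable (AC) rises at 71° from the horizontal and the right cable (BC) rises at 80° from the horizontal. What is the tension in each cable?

ΣF_x = 0: −T_AC·cos71° + T_BC·cos80° = 0 → T_BC = 1.87487·T_AC.
ΣF_y = 0: T_AC·sin71° + T_BC·sin80° = 60.
Substitute: T_AC·(0.945519 + 1.87487·0.984808) = 60 → T_AC = 21.4907 ≈ 21.49 N.
Then T_BC = 1.87487 × 21.4907 = 40.29 N.

T_AC = 21.49 N, T_BC = 40.29 N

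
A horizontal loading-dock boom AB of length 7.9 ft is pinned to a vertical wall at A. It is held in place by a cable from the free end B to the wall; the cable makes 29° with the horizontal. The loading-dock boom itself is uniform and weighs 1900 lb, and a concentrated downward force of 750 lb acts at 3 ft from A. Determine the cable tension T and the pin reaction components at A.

T = 2547 lb, A_x = 2228 lb, A_y = 1415 lb

ΣM about A: T·sin29°·7.9 − 1900·3.95 − 750·3 = 0 → T = 9755/(7.9·0.48481) = 2547 lb.
ΣF_x = 0: A_x − T·cos29° = 0 → A_x = 2547 × 0.87462 = 2228 lb.
ΣF_y = 0: A_y + T·sin29° − 1900 − 750 = 0 → A_y = 2650 − 2547 × 0.48481 = 1415 lb.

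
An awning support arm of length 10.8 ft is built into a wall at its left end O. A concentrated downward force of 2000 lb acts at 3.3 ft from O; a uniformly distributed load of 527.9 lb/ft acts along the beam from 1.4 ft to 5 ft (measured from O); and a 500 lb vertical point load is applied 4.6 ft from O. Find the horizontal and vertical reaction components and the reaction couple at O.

Resultant of the distributed load: 527.9 × 3.6 = 1900.44 lb at 3.2 ft from O.
ΣF_x = 0: O_x = 0.
ΣF_y = 0: O_y − 2000 − 527.9·3.6 − 500 = 0 → O_y = 4400 lb.
ΣM about O: M_O − 2000·3.3 − (527.9·3.6)·3.2 − 500·4.6 = 0 → M_O = 14980 lb·ft.

O_x = 0, O_y = 4400 lb, M_O = 14980 lb·ft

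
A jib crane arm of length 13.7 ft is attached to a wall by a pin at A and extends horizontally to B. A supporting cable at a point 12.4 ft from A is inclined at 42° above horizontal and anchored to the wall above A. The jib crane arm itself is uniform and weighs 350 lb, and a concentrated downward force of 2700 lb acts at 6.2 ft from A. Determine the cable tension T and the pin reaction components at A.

ΣM about A: T·sin42°·12.4 − 350·6.85 − 2700·6.2 = 0 → T = 19137.5/(12.4·0.669131) = 2306.49 ≈ 2306 lb.
ΣF_x = 0: A_x − T·cos42° = 0 → A_x = 2306.49 × 0.743145 = 1714 lb.
ΣF_y = 0: A_y + T·sin42° − 350 − 2700 = 0 → A_y = 3050 − 2306.49 × 0.669131 = 1507 lb.

T = 2306 lb, A_x = 1714 lb, A_y = 1507 lb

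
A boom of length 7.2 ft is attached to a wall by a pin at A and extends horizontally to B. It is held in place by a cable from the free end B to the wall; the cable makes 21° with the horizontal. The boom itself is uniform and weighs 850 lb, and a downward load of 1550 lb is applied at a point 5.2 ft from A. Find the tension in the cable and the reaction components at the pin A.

T = 4310 lb, A_x = 4023 lb, A_y = 855.6 lb

ΣM about A: T·sin21°·7.2 − 850·3.6 − 1550·5.2 = 0 → T = 11120/(7.2·0.358368) = 4309.66 ≈ 4310 lb.
ΣF_x = 0: A_x − T·cos21° = 0 → A_x = 4309.66 × 0.93358 = 4023 lb.
ΣF_y = 0: A_y + T·sin21° − 850 − 1550 = 0 → A_y = 2400 − 4309.66 × 0.358368 = 855.6 lb.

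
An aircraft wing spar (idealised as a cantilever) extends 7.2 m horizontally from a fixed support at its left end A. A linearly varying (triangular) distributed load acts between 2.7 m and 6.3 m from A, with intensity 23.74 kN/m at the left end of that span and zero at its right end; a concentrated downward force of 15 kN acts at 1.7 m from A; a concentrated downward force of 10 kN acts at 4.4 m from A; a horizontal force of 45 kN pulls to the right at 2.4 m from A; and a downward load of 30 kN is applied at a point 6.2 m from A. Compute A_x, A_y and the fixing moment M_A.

A_x = -45.00 kN, A_y = 97.73 kN, M_A = 422.2 kN·m

Resultant of the triangular load: ½ × 23.74 × 3.6 = 42.732 kN, acting at 3.9 m from A (one-third of the span from the peak).
ΣF_x = 0: A_x + 45 = 0 → A_x = -45.00 kN.
ΣF_y = 0: A_y − ½·23.74·3.6 − 15 − 10 − 30 = 0 → A_y = 97.73 kN.
ΣM about A: M_A − (½·23.74·3.6)·3.9 − 15·1.7 − 10·4.4 − 30·6.2 = 0 → M_A = 422.2 kN·m.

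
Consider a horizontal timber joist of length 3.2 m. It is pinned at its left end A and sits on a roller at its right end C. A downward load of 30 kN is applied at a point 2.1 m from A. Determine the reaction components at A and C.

Taking moments about A: C_y·3.2 − 30·2.1 = 0 → C_y = 63/3.2 = 19.6875 ≈ 19.69 kN.
ΣF_y = 0: A_y + 19.6875 − 30 = 0 → A_y = 10.31 kN.
ΣF_x = 0: no horizontal applied forces, so A_x = 0.

A_x = 0, A_y = 10.31 kN, C_y = 19.69 kN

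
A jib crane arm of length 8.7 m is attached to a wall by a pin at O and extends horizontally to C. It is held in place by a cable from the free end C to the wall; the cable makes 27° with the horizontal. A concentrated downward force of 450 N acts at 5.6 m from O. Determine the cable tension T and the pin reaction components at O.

T = 638.0 N, O_x = 568.5 N, O_y = 160.3 N

ΣM about O: T·sin27°·8.7 − 450·5.6 = 0 → T = 2520/(8.7·0.45399) = 638.021 ≈ 638.0 N.
ΣF_x = 0: O_x − T·cos27° = 0 → O_x = 638.021 × 0.891007 = 568.5 N.
ΣF_y = 0: O_y + T·sin27° − 450 = 0 → O_y = 450 − 638.021 × 0.45399 = 160.3 N.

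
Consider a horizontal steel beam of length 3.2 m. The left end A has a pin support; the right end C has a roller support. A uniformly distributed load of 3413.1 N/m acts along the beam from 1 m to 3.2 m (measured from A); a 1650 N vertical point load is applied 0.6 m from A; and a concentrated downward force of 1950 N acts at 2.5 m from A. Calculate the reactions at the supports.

A_x = 0, A_y = 4348 N, C_y = 6760 N

Resultant of the distributed load: 3413.1 × 2.2 = 7508.82 N at 2.1 m from A.
Taking moments about A: C_y·3.2 − (3413.1·2.2)·2.1 − 1650·0.6 − 1950·2.5 = 0 → C_y = 21633.522/3.2 = 6760.48 ≈ 6760 N.
ΣF_y = 0: A_y + 6760.48 − 3413.1·2.2 − 1650 − 1950 = 0 → A_y = 4348 N.
ΣF_x = 0: no horizontal applied forces, so A_x = 0.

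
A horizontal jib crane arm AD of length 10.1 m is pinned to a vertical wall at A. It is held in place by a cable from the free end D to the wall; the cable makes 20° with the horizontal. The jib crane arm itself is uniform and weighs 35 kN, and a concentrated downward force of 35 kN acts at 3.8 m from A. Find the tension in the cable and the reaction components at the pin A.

T = 89.67 kN, A_x = 84.26 kN, A_y = 39.33 kN

ΣM about A: T·sin20°·10.1 − 35·5.05 − 35·3.8 = 0 → T = 309.75/(10.1·0.34202) = 89.6682 ≈ 89.67 kN.
ΣF_x = 0: A_x − T·cos20° = 0 → A_x = 89.6682 × 0.939693 = 84.26 kN.
ΣF_y = 0: A_y + T·sin20° − 35 − 35 = 0 → A_y = 70 − 89.6682 × 0.34202 = 39.33 kN.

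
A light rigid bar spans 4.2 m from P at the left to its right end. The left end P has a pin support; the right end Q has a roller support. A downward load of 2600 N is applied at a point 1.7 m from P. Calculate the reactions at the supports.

Taking moments about P: Q_y·4.2 − 2600·1.7 = 0 → Q_y = 4420/4.2 = 1052.38 ≈ 1052 N.
ΣF_y = 0: P_y + 1052.38 − 2600 = 0 → P_y = 1548 N.
ΣF_x = 0: no horizontal applied forces, so P_x = 0.

P_x = 0, P_y = 1548 N, Q_y = 1052 N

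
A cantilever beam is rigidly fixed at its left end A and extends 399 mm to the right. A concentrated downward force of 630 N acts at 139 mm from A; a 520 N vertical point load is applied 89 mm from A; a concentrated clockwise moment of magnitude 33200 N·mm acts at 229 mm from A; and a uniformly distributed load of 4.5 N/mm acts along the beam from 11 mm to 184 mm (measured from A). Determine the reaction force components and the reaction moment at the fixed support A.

A_x = 0, A_y = 1928 N, M_A = 243000 N·mm

Resultant of the distributed load: 4.5 × 173 = 778.5 N at 97.5 mm from A.
ΣF_x = 0: A_x = 0.
ΣF_y = 0: A_y − 630 − 520 − 4.5·173 = 0 → A_y = 1928 N.
ΣM about A: M_A − 630·139 − 520·89 − 33200 − (4.5·173)·97.5 = 0 → M_A = 243000 N·mm.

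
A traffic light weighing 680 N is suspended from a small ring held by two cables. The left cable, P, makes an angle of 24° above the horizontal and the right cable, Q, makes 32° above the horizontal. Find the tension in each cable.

T_P = 695.6 N, T_Q = 749.3 N

ΣF_x = 0: −T_P·cos24° + T_Q·cos32° = 0 → T_Q = 1.07723·T_P.
ΣF_y = 0: T_P·sin24° + T_Q·sin32° = 680.
Substitute: T_P·(0.406737 + 1.07723·0.529919) = 680 → T_P = 695.594 ≈ 695.6 N.
Then T_Q = 1.07723 × 695.594 = 749.3 N.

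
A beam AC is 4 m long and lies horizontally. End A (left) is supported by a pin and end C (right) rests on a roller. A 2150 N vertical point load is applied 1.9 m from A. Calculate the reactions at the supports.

Moments about A: C_y·4 − 2150·1.9 = 0 → C_y = 4085/4 = 1021.25 ≈ 1021 N.
ΣF_y = 0: A_y + 1021.25 − 2150 = 0 → A_y = 1129 N.
ΣF_x = 0: no horizontal applied forces, so A_x = 0.

A_x = 0, A_y = 1129 N, C_y = 1021 N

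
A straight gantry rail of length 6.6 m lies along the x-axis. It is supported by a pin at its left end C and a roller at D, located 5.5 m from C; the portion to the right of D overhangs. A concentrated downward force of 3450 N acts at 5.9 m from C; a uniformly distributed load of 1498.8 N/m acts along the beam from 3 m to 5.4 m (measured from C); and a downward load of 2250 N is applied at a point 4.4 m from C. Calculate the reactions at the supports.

Resultant of the distributed load: 1498.8 × 2.4 = 3597.12 N at 4.2 m from C.
ΣM about C: D_y·5.5 − 3450·5.9 − (1498.8·2.4)·4.2 − 2250·4.4 = 0 → D_y = 45362.904/5.5 = 8247.8 ≈ 8248 N.
ΣF_y = 0: C_y + 8247.8 − 3450 − 1498.8·2.4 − 2250 = 0 → C_y = 1049 N.
ΣF_x = 0: no horizontal applied forces, so C_x = 0.

C_x = 0, C_y = 1049 N, D_y = 8248 N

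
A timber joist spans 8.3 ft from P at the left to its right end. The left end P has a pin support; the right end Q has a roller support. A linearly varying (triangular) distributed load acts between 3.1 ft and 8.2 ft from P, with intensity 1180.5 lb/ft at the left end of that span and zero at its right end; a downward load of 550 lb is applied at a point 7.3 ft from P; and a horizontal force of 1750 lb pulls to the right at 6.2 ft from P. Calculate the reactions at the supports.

Resultant of the triangular load: ½ × 1180.5 × 5.1 = 3010.275 lb, acting at 4.8 ft from P (one-third of the span from the peak).
Taking moments about P: Q_y·8.3 − (½·1180.5·5.1)·4.8 − 550·7.3 = 0 → Q_y = 18464.32/8.3 = 2224.62 ≈ 2225 lb.
ΣF_y = 0: P_y + 2224.62 − ½·1180.5·5.1 − 550 = 0 → P_y = 1336 lb.
ΣF_x = 0: P_x + 1750 = 0 → P_x = -1750 lb.

P_x = -1750 lb, P_y = 1336 lb, Q_y = 2225 lb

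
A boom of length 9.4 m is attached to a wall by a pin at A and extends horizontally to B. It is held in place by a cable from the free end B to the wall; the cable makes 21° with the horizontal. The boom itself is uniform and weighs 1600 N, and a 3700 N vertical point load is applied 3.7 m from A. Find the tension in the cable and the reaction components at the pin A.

ΣM about A: T·sin21°·9.4 − 1600·4.7 − 3700·3.7 = 0 → T = 21210/(9.4·0.358368) = 6296.27 ≈ 6296 N.
ΣF_x = 0: A_x − T·cos21° = 0 → A_x = 6296.27 × 0.93358 = 5878 N.
ΣF_y = 0: A_y + T·sin21° − 1600 − 3700 = 0 → A_y = 5300 − 6296.27 × 0.358368 = 3044 N.

T = 6296 N, A_x = 5878 N, A_y = 3044 N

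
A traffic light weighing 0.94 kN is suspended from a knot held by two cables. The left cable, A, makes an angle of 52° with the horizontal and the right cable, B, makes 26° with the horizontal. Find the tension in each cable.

T_A = 0.8637 kN, T_B = 0.5917 kN

ΣF_x = 0: −T_A·cos52° + T_B·cos26° = 0 → T_B = 0.684986·T_A.
ΣF_y = 0: T_A·sin52° + T_B·sin26° = 0.94.
Substitute: T_A·(0.788011 + 0.684986·0.438371) = 0.94 → T_A = 0.863741 ≈ 0.8637 kN.
Then T_B = 0.684986 × 0.863741 = 0.5917 kN.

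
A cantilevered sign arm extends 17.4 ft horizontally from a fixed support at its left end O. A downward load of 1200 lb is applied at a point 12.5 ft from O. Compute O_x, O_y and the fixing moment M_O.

ΣF_x = 0: O_x = 0.
ΣF_y = 0: O_y − 1200 = 0 → O_y = 1200 lb.
ΣM about O: M_O − 1200·12.5 = 0 → M_O = 15000 lb·ft.

O_x = 0, O_y = 1200 lb, M_O = 15000 lb·ft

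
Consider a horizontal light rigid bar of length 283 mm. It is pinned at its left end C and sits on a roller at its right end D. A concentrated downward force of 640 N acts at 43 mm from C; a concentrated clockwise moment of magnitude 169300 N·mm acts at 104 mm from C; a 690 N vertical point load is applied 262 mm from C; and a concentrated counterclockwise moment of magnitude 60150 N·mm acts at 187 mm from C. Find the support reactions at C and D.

Moments about C: D_y·283 − 640·43 − 169300 − 690·262 + 60150 = 0 → D_y = 317450/283 = 1121.73 ≈ 1122 N.
ΣF_y = 0: C_y + 1121.73 − 640 − 690 = 0 → C_y = 208.3 N.
ΣF_x = 0: no horizontal applied forces, so C_x = 0.

C_x = 0, C_y = 208.3 N, D_y = 1122 N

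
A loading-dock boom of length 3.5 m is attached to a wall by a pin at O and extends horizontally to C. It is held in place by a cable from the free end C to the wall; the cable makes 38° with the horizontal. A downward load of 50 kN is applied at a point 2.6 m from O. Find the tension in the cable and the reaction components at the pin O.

T = 60.33 kN, O_x = 47.54 kN, O_y = 12.86 kN

ΣM about O: T·sin38°·3.5 − 50·2.6 = 0 → T = 130/(3.5·0.615661) = 60.33 kN.
ΣF_x = 0: O_x − T·cos38° = 0 → O_x = 60.33 × 0.788011 = 47.54 kN.
ΣF_y = 0: O_y + T·sin38° − 50 = 0 → O_y = 50 − 60.33 × 0.615661 = 12.86 kN.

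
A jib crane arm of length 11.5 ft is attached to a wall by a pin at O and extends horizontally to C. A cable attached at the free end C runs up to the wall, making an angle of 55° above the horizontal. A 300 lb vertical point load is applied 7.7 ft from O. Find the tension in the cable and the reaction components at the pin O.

ΣM about O: T·sin55°·11.5 − 300·7.7 = 0 → T = 2310/(11.5·0.819152) = 245.216 ≈ 245.2 lb.
ΣF_x = 0: O_x − T·cos55° = 0 → O_x = 245.216 × 0.573576 = 140.7 lb.
ΣF_y = 0: O_y + T·sin55° − 300 = 0 → O_y = 300 − 245.216 × 0.819152 = 99.13 lb.

T = 245.2 lb, O_x = 140.7 lb, O_y = 99.13 lb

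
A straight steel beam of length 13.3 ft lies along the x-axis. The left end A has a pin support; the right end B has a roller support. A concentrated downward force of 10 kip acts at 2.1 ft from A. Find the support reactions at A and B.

A_x = 0, A_y = 8.421 kip, B_y = 1.579 kip

Taking moments about A: B_y·13.3 − 10·2.1 = 0 → B_y = 21/13.3 = 1.57895 ≈ 1.579 kip.
ΣF_y = 0: A_y + 1.57895 − 10 = 0 → A_y = 8.421 kip.
ΣF_x = 0: no horizontal applied forces, so A_x = 0.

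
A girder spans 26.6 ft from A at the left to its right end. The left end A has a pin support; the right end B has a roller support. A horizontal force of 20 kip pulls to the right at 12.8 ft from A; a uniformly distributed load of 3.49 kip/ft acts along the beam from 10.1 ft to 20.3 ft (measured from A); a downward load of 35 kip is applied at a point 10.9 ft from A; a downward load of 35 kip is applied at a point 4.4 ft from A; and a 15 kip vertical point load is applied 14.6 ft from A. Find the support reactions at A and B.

A_x = -20.00 kip, A_y = 71.89 kip, B_y = 48.71 kip

Resultant of the distributed load: 3.49 × 10.2 = 35.598 kip at 15.2 ft from A.
ΣM about A: B_y·26.6 − (3.49·10.2)·15.2 − 35·10.9 − 35·4.4 − 15·14.6 = 0 → B_y = 1295.5896/26.6 = 48.7064 ≈ 48.71 kip.
ΣF_y = 0: A_y + 48.7064 − 3.49·10.2 − 35 − 35 − 15 = 0 → A_y = 71.89 kip.
ΣF_x = 0: A_x + 20 = 0 → A_x = -20.00 kip.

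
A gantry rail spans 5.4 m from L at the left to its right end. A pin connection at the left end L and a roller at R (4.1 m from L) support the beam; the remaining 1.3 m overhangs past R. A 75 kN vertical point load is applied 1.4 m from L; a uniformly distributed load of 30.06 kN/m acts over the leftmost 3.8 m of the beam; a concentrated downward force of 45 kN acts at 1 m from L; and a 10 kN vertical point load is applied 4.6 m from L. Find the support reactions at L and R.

L_x = 0, L_y = 143.5 kN, R_y = 100.7 kN

Resultant of the distributed load: 30.06 × 3.8 = 114.228 kN at 1.9 m from L.
Taking moments about L: R_y·4.1 − 75·1.4 − (30.06·3.8)·1.9 − 45·1 − 10·4.6 = 0 → R_y = 413.0332/4.1 = 100.74 ≈ 100.7 kN.
ΣF_y = 0: L_y + 100.74 − 75 − 30.06·3.8 − 45 − 10 = 0 → L_y = 143.5 kN.
ΣF_x = 0: no horizontal applied forces, so L_x = 0.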